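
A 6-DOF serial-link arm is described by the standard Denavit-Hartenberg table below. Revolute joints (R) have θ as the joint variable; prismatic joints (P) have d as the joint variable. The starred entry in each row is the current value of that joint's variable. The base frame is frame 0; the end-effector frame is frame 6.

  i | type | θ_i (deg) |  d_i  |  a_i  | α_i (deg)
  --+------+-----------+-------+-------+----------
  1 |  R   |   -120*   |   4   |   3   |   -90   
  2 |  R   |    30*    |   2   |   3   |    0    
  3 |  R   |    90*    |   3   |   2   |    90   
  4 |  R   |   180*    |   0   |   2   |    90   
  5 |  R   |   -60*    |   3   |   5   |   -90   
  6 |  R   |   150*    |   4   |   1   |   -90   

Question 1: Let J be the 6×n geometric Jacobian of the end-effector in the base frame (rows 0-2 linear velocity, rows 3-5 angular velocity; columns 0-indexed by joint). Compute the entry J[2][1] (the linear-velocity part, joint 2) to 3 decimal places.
axis z_1 = (0.8660,-0.5000,0.0000); lever o_n−o_1 = (4.4976,-7.2099,4.0801)
cross product → J_v[:, 1] = (-2.0401,-3.5335,-3.9952)
J_ω[:, 1] = z_1
entry J[2][1] = -3.9952

-3.995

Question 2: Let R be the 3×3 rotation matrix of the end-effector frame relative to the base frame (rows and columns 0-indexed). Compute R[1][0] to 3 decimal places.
-0.125

End-effector x-axis (col 0 of R) = (-0.6495,-0.1250,-0.7500)
R[1][0] = -0.1250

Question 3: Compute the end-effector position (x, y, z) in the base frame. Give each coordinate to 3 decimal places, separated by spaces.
after link 1: o_1 = (-1.5000, -2.5981, 4.0000)
after link 2: o_2 = (-1.0670, -5.8481, 2.5000)
after link 3: o_3 = (2.0311, -6.4821, 0.7679)
after link 4: o_4 = (1.5311, -7.3481, 2.5000)
after link 5: o_5 = (5.3792, -6.6830, 6.8301)
after link 6: o_6 = (2.9976, -9.8080, 8.0801)

2.998 -9.808 8.080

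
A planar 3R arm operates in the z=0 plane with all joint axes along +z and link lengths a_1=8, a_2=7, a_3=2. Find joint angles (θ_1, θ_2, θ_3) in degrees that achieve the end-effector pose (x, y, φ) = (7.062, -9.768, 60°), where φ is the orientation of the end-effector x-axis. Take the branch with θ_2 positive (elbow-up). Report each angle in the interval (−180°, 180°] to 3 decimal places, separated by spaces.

wrist centre = target − a_3·(cos φ, sin φ) = (6.0620, -11.5001)
cos θ_2 = (168.9990−8²−7²)/(2·8·7) = 0.5000; θ_2 = 60.0006° (elbow-up)
β = atan2(-11.5001,6.0620) = -62.2050°; ψ = atan2(6.0622,11.4999) = 27.7960°
θ_1 = β − ψ = -90.0011°
θ_3 = φ − θ_1 − θ_2 = 90.0005° (wrapped to (-180°,180°])

-90.001 60.001 90.000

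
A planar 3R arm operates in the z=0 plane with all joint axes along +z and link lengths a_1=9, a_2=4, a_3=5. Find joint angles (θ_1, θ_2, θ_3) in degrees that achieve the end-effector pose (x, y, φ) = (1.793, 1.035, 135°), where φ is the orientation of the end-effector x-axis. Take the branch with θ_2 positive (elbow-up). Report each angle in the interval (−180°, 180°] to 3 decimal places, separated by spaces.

-45.003 150.000 30.003

wrist centre = target − a_3·(cos φ, sin φ) = (5.3285, -2.5005)
cos θ_2 = (34.6459−9²−4²)/(2·9·4) = -0.8660; θ_2 = 150.0004° (elbow-up)
β = atan2(-2.5005,5.3285) = -25.1394°; ψ = atan2(2.0000,5.5359) = 19.8635°
θ_1 = β − ψ = -45.0029°
θ_3 = φ − θ_1 − θ_2 = 30.0025° (wrapped to (-180°,180°])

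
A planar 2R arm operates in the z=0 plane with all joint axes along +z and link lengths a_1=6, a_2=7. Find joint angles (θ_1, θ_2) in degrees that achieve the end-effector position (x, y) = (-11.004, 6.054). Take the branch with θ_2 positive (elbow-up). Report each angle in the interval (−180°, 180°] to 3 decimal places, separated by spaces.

cos θ_2 = (157.7389−6²−7²)/(2·6·7) = 0.8659; θ_2 = 30.0098° (elbow-up)
β = atan2(6.0540,-11.0040) = 151.1820°; ψ = atan2(3.5010,12.0616) = 16.1861°
θ_1 = β − ψ = 134.9959°

134.996 30.010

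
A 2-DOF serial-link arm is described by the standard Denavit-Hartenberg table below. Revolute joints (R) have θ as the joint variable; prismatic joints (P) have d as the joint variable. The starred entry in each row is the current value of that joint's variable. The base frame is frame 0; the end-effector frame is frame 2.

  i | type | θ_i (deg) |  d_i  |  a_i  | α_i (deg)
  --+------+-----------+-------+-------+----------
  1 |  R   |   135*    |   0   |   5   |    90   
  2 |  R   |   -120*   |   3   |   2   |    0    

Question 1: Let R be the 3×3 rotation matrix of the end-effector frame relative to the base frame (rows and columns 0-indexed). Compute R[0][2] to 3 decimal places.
0.707

End-effector z-axis (col 2 of R) = (0.7071,0.7071,0.0000)
R[0][2] = 0.7071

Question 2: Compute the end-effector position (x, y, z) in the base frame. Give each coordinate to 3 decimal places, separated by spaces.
-0.707 4.950 -1.732

after link 1: o_1 = (-3.5355, 3.5355, 0.0000)
after link 2: o_2 = (-0.7071, 4.9497, -1.7321)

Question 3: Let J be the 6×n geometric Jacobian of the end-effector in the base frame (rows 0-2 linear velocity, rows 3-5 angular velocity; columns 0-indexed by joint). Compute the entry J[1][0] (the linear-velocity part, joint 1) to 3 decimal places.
-0.707

axis z_0 = ẑ; lever o_n−o_0 = (-0.7071,4.9497,-1.7321)
cross product → J_v[:, 0] = (-4.9497,-0.7071,0.0000)
J_ω[:, 0] = z_0
entry J[1][0] = -0.7071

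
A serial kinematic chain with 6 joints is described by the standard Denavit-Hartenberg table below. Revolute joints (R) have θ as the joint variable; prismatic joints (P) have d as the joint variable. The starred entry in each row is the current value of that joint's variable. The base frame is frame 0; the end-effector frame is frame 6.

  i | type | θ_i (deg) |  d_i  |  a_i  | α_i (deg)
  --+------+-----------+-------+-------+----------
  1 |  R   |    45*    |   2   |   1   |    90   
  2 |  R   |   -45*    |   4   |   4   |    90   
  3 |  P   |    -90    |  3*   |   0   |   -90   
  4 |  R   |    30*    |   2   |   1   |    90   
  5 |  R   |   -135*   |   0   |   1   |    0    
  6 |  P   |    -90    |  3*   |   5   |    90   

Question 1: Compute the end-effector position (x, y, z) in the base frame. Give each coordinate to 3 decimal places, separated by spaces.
after link 1: o_1 = (0.7071, 0.7071, 2.0000)
after link 2: o_2 = (5.5355, -0.1213, -0.8284)
after link 3: o_3 = (4.0355, -1.6213, -2.9497)
after link 4: o_4 = (4.6732, 0.2411, -4.0104)
after link 5: o_5 = (4.5758, -0.7223, -3.7604)
after link 6: o_6 = (5.2651, -2.2418, -9.3475)

5.265 -2.242 -9.348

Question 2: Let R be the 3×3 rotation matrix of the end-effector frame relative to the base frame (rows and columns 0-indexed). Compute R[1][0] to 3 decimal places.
End-effector x-axis (col 0 of R) = (0.6098,-0.2562,-0.7500)
R[1][0] = -0.2562

-0.256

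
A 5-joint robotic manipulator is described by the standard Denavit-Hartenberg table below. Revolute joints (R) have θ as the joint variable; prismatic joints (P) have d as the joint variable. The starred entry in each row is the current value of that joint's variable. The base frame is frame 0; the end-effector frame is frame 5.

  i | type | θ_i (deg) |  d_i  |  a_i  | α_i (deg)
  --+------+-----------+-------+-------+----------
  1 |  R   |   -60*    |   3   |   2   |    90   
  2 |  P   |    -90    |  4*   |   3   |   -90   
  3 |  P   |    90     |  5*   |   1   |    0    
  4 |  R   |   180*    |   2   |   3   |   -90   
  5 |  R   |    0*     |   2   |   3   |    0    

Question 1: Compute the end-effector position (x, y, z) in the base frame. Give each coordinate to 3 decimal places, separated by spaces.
after link 1: o_1 = (1.0000, -1.7321, 3.0000)
after link 2: o_2 = (-2.4641, -3.7321, 0.0000)
after link 3: o_3 = (0.9019, -7.5622, 0.0000)
after link 4: o_4 = (-0.6962, -10.7942, 0.0000)
after link 5: o_5 = (-3.2942, -12.2942, -2.0000)

-3.294 -12.294 -2.000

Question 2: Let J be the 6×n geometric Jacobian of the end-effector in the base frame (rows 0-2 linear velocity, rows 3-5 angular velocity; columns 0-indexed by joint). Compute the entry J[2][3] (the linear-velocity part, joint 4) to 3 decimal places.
-6.000

axis z_3 = (0.5000,-0.8660,0.0000); lever o_n−o_3 = (-4.1962,-4.7321,-2.0000)
cross product → J_v[:, 3] = (1.7321,1.0000,-6.0000)
J_ω[:, 3] = z_3
entry J[2][3] = -6.0000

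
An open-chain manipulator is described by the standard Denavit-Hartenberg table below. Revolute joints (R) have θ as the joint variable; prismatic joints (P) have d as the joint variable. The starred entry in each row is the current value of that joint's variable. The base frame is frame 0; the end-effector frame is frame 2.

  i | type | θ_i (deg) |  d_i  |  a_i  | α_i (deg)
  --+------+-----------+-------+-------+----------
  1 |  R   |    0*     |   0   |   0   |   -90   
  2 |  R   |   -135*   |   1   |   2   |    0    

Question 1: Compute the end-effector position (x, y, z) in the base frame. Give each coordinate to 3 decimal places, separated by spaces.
-1.414 1.000 1.414

after link 1: o_1 = (0.0000, 0.0000, 0.0000)
after link 2: o_2 = (-1.4142, 1.0000, 1.4142)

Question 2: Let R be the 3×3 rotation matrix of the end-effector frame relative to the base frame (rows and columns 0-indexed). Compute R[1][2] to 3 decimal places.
1.000

End-effector z-axis (col 2 of R) = (0.0000,1.0000,0.0000)
R[1][2] = 1.0000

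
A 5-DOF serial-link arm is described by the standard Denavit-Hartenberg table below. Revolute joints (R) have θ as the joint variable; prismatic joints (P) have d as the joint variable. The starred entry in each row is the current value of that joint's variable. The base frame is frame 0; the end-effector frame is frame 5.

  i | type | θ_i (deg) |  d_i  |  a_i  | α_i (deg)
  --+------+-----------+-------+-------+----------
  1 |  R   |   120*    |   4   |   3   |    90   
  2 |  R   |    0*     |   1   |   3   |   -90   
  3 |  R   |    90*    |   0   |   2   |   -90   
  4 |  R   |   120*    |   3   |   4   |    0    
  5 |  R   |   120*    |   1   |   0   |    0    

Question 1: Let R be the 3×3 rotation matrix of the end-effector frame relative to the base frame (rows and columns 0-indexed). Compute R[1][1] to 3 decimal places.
-0.433

End-effector y-axis (col 1 of R) = (-0.7500,-0.4330,0.5000)
R[1][1] = -0.4330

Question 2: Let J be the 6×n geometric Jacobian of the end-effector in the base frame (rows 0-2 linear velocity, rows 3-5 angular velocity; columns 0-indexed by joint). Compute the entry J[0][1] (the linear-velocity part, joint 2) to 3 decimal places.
axis z_1 = (0.8660,0.5000,0.0000); lever o_n−o_1 = (1.3660,-0.3660,-3.4641)
cross product → J_v[:, 1] = (-1.7321,3.0000,-1.0000)
J_ω[:, 1] = z_1
entry J[0][1] = -1.7321

-1.732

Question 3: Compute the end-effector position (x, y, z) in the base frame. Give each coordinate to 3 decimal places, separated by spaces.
-0.134 2.232 0.536

after link 1: o_1 = (-1.5000, 2.5981, 4.0000)
after link 2: o_2 = (-2.1340, 5.6962, 4.0000)
after link 3: o_3 = (-3.8660, 4.6962, 4.0000)
after link 4: o_4 = (-0.6340, 3.0981, 0.5359)
after link 5: o_5 = (-0.1340, 2.2321, 0.5359)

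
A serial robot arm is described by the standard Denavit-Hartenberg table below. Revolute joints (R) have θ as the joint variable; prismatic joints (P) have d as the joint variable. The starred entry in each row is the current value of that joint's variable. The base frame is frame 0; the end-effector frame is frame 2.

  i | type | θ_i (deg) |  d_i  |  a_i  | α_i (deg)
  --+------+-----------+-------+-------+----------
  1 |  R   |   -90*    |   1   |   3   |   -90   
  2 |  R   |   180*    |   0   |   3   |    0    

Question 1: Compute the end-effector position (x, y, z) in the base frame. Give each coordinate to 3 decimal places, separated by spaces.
after link 1: o_1 = (0.0000, -3.0000, 1.0000)
after link 2: o_2 = (0.0000, 0.0000, 1.0000)

0.000 0.000 1.000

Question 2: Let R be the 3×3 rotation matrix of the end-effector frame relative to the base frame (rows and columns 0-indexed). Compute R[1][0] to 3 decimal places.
1.000

End-effector x-axis (col 0 of R) = (-0.0000,1.0000,-0.0000)
R[1][0] = 1.0000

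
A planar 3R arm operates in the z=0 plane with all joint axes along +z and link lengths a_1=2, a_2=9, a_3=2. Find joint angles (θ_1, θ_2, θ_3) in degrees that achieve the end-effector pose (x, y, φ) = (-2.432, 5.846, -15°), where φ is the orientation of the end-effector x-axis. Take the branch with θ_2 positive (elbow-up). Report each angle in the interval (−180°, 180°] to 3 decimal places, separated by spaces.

-0.012 135.011 -149.999

wrist centre = target − a_3·(cos φ, sin φ) = (-4.3639, 6.3636)
cos θ_2 = (59.5391−2²−9²)/(2·2·9) = -0.7072; θ_2 = 135.0114° (elbow-up)
β = atan2(6.3636,-4.3639) = 124.4403°; ψ = atan2(6.3627,-4.3652) = 124.4527°
θ_1 = β − ψ = -0.0124°
θ_3 = φ − θ_1 − θ_2 = -149.9990° (wrapped to (-180°,180°])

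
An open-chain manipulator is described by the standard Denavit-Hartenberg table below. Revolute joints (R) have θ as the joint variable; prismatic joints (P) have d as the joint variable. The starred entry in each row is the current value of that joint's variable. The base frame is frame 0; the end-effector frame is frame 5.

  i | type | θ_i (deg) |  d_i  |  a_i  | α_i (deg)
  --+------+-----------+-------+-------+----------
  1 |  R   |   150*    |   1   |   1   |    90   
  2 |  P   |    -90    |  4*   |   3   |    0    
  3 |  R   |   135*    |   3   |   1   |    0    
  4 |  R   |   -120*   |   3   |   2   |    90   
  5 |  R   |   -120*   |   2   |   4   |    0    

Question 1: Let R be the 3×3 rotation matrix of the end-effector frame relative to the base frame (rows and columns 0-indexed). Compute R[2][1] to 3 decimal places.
End-effector y-axis (col 1 of R) = (-0.4441,-0.3209,-0.8365)
R[2][1] = -0.8365

-0.837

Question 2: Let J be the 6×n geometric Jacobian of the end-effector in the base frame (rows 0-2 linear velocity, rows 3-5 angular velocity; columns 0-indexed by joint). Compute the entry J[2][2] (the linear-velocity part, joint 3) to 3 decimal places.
axis z_2 = (0.5000,0.8660,0.0000); lever o_n−o_2 = (2.3286,1.5838,0.1895)
cross product → J_v[:, 2] = (0.1641,-0.0947,-1.2247)
J_ω[:, 2] = z_2
entry J[2][2] = -1.2247

-1.225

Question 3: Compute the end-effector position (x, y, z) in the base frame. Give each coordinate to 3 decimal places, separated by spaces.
3.463 5.548 -1.811

after link 1: o_1 = (-0.8660, 0.5000, 1.0000)
after link 2: o_2 = (1.1340, 3.9641, -2.0000)
after link 3: o_3 = (2.0216, 6.9157, -1.2929)
after link 4: o_4 = (3.0733, 9.7726, -3.2247)
after link 5: o_5 = (3.4626, 5.5479, -1.8105)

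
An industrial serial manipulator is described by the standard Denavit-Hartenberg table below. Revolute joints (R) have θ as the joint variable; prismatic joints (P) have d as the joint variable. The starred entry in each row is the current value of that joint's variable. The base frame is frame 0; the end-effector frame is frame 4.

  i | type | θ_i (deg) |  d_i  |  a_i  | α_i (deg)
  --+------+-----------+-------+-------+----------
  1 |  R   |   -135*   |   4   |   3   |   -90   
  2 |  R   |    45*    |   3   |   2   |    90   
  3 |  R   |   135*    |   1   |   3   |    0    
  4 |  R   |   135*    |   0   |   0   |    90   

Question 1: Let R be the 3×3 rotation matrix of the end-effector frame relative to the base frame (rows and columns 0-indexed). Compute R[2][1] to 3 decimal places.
End-effector y-axis (col 1 of R) = (-0.5000,-0.5000,0.7071)
R[2][1] = 0.7071

0.707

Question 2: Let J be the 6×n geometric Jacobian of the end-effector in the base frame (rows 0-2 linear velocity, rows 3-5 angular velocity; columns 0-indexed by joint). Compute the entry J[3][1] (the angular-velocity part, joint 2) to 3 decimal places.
axis z_1 = (0.7071,-0.7071,0.0000); lever o_n−o_1 = (3.1820,-4.0607,0.7929)
cross product → J_v[:, 1] = (-0.5607,-0.5607,-0.6213)
J_ω[:, 1] = z_1
entry J[3][1] = 0.7071

0.707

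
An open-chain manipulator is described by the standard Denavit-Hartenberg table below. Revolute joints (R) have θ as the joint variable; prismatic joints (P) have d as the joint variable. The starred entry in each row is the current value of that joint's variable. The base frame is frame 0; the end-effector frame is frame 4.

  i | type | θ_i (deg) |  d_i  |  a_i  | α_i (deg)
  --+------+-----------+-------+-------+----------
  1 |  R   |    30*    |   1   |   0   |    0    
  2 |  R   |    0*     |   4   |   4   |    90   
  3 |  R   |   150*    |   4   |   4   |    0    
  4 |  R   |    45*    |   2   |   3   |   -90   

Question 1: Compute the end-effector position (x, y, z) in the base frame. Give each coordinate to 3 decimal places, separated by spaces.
after link 1: o_1 = (0.0000, 0.0000, 1.0000)
after link 2: o_2 = (3.4641, 2.0000, 5.0000)
after link 3: o_3 = (2.4641, -3.1962, 7.0000)
after link 4: o_4 = (0.9546, -6.3771, 6.2235)

0.955 -6.377 6.224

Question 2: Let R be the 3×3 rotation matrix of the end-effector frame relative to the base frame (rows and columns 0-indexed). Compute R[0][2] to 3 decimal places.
End-effector z-axis (col 2 of R) = (0.2241,0.1294,-0.9659)
R[0][2] = 0.2241

0.224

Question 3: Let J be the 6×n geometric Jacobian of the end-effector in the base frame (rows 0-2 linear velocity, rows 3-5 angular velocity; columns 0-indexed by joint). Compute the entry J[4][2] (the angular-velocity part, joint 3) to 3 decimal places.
axis z_2 = (0.5000,-0.8660,0.0000); lever o_n−o_2 = (-2.5095,-8.3771,1.2235)
cross product → J_v[:, 2] = (-1.0596,-0.6118,-6.3619)
J_ω[:, 2] = z_2
entry J[4][2] = -0.8660

-0.866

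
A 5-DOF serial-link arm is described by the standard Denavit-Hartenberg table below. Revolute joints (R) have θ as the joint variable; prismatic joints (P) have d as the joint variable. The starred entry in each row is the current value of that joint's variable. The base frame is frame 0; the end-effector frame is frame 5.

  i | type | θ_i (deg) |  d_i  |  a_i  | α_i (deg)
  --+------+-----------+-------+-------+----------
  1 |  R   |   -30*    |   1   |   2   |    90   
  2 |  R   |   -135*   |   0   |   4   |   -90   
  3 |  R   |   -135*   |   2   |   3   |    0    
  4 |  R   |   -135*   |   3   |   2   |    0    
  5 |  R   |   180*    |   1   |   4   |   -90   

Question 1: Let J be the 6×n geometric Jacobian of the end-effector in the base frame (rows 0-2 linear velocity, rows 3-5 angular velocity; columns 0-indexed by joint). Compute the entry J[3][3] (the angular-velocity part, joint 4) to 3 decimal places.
0.612

axis z_3 = (0.6124,-0.3536,-0.7071); lever o_n−o_3 = (1.4495,-3.1463,-2.8284)
cross product → J_v[:, 3] = (-1.2247,0.7071,-1.4142)
J_ω[:, 3] = z_3
entry J[3][3] = 0.6124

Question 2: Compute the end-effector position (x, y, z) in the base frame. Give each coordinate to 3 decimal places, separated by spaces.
after link 1: o_1 = (1.7321, -1.0000, 1.0000)
after link 2: o_2 = (-0.7174, 0.4142, -1.8284)
after link 3: o_3 = (0.7457, -2.8800, -1.7426)
after link 4: o_4 = (3.5828, -2.2086, -3.8640)
after link 5: o_5 = (2.1952, -6.0263, -4.5711)

2.195 -6.026 -4.571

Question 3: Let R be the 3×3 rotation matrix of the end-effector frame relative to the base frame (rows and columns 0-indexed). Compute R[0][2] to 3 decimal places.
End-effector z-axis (col 2 of R) = (-0.6124,0.3536,-0.7071)
R[0][2] = -0.6124

-0.612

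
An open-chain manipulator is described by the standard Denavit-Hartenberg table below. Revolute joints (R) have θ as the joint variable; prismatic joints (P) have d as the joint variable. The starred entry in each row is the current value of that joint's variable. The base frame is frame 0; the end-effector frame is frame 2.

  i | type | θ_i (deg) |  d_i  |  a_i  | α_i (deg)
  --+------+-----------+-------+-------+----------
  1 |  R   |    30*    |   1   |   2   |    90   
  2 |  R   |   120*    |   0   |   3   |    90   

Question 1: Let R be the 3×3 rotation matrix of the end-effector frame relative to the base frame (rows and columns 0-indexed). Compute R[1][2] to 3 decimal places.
0.433

End-effector z-axis (col 2 of R) = (0.7500,0.4330,0.5000)
R[1][2] = 0.4330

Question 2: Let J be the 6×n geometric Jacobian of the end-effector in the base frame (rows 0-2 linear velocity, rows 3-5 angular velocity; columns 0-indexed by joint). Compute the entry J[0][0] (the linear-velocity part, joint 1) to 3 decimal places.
axis z_0 = ẑ; lever o_n−o_0 = (0.4330,0.2500,3.5981)
cross product → J_v[:, 0] = (-0.2500,0.4330,0.0000)
J_ω[:, 0] = z_0
entry J[0][0] = -0.2500

-0.250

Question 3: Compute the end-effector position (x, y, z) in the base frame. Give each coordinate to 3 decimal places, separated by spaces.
0.433 0.250 3.598

after link 1: o_1 = (1.7321, 1.0000, 1.0000)
after link 2: o_2 = (0.4330, 0.2500, 3.5981)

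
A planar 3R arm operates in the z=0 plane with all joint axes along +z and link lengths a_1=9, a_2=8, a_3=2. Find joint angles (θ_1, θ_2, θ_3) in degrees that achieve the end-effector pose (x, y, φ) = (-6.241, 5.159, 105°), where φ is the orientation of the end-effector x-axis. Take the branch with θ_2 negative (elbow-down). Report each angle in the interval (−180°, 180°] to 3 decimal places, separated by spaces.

wrist centre = target − a_3·(cos φ, sin φ) = (-5.7234, 3.2271)
cos θ_2 = (43.1714−9²−8²)/(2·9·8) = -0.7071; θ_2 = -135.0030° (elbow-down)
β = atan2(3.2271,-5.7234) = 150.5833°; ψ = atan2(-5.6566,3.3429) = -59.4182°
θ_1 = β − ψ = 210.0015°
θ_3 = φ − θ_1 − θ_2 = 30.0014° (wrapped to (-180°,180°])

-149.998 -135.003 30.001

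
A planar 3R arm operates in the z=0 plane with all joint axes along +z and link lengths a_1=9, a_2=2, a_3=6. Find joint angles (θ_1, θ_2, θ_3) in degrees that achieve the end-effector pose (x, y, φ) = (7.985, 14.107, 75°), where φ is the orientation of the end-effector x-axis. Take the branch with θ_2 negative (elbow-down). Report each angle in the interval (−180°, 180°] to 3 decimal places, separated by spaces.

59.999 -45.009 60.010

wrist centre = target − a_3·(cos φ, sin φ) = (6.4321, 8.3114)
cos θ_2 = (110.4518−9²−2²)/(2·9·2) = 0.7070; θ_2 = -45.0090° (elbow-down)
β = atan2(8.3114,6.4321) = 52.2643°; ψ = atan2(-1.4144,10.4140) = -7.7346°
θ_1 = β − ψ = 59.9989°
θ_3 = φ − θ_1 − θ_2 = 60.0101° (wrapped to (-180°,180°])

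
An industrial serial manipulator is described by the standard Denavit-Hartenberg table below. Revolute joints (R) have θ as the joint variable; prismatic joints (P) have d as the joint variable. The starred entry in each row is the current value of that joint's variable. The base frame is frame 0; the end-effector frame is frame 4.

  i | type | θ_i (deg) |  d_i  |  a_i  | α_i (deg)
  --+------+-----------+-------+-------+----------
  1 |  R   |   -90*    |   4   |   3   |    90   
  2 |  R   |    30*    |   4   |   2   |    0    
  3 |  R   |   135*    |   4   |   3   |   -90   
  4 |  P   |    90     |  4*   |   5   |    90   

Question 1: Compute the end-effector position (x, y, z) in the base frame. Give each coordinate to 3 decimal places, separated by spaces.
after link 1: o_1 = (0.0000, -3.0000, 4.0000)
after link 2: o_2 = (-4.0000, -4.7321, 5.0000)
after link 3: o_3 = (-8.0000, -1.8343, 5.7765)
after link 4: o_4 = (-3.0000, -0.7990, 1.9128)

-3.000 -0.799 1.913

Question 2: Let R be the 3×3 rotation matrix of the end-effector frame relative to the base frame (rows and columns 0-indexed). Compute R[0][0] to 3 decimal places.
End-effector x-axis (col 0 of R) = (1.0000,0.0000,-0.0000)
R[0][0] = 1.0000

1.000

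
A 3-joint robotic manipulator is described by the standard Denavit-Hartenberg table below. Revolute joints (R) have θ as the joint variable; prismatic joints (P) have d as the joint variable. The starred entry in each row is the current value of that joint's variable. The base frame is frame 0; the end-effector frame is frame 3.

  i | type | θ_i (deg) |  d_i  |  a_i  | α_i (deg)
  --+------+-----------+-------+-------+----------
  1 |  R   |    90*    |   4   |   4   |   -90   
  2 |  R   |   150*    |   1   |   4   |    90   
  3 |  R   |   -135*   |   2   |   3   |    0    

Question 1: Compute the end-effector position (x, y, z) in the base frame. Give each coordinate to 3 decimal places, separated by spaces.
1.121 3.373 1.329

after link 1: o_1 = (0.0000, 4.0000, 4.0000)
after link 2: o_2 = (-1.0000, 0.5359, 2.0000)
after link 3: o_3 = (1.1213, 3.3730, 1.3286)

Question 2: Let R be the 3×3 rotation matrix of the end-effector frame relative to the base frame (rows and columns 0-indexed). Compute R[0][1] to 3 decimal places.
End-effector y-axis (col 1 of R) = (0.7071,-0.6124,-0.3536)
R[0][1] = 0.7071

0.707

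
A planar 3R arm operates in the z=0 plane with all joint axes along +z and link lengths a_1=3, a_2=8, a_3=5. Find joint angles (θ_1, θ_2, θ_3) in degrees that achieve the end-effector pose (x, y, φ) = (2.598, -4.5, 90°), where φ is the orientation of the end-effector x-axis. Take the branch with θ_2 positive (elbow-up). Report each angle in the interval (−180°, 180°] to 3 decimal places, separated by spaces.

-119.410 60.001 149.410

wrist centre = target − a_3·(cos φ, sin φ) = (2.5980, -9.5000)
cos θ_2 = (96.9996−3²−8²)/(2·3·8) = 0.5000; θ_2 = 60.0005° (elbow-up)
β = atan2(-9.5000,2.5980) = -74.7051°; ψ = atan2(6.9282,6.9999) = 44.7051°
θ_1 = β − ψ = -119.4102°
θ_3 = φ − θ_1 − θ_2 = 149.4096° (wrapped to (-180°,180°])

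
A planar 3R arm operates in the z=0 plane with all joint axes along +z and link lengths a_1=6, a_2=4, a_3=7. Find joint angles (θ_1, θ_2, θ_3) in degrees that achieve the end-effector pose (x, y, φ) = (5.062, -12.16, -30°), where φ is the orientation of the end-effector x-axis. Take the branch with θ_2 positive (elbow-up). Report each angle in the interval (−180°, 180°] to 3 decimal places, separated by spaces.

-120.003 60.006 29.998

wrist centre = target − a_3·(cos φ, sin φ) = (-1.0002, -8.6600)
cos θ_2 = (75.9960−6²−4²)/(2·6·4) = 0.4999; θ_2 = 60.0056° (elbow-up)
β = atan2(-8.6600,-1.0002) = -96.5881°; ψ = atan2(3.4643,7.9997) = 23.4153°
θ_1 = β − ψ = -120.0034°
θ_3 = φ − θ_1 − θ_2 = 29.9978° (wrapped to (-180°,180°])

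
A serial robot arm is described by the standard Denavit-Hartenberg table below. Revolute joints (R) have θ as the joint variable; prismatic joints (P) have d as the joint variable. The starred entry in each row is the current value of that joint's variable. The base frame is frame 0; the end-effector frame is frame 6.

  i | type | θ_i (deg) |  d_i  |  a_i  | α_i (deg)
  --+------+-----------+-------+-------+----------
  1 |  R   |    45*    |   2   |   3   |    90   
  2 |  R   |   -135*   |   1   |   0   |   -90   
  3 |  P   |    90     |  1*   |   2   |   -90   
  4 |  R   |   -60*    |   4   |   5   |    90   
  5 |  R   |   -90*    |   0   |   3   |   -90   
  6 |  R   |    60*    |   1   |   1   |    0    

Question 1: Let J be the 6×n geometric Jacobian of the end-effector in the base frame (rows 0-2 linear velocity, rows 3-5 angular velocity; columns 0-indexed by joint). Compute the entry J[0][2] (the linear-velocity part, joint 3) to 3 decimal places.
0.500

prismatic axis z_2 = (0.5000,0.5000,-0.7071)
J_v[:, 2] = z_2; J_ω[:, 2] = (0,0,0)
entry J[0][2] = 0.5000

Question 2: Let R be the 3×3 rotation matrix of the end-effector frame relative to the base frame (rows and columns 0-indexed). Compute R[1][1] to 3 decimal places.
End-effector y-axis (col 1 of R) = (0.0018,0.6142,0.7891)
R[1][1] = 0.6142

0.614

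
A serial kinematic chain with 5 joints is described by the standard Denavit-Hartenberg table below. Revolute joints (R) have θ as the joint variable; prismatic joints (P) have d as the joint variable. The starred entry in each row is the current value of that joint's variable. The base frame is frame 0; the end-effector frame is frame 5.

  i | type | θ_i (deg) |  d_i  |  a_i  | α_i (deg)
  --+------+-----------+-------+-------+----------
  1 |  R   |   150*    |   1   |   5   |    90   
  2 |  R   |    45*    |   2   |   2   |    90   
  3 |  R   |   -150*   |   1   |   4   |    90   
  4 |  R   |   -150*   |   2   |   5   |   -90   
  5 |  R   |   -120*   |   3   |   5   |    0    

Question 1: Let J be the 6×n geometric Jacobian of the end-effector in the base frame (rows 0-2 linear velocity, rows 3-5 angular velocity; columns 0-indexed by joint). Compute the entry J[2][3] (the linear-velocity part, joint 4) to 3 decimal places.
axis z_3 = (0.7392,0.5732,-0.3536); lever o_n−o_3 = (6.8492,2.7597,0.8902)
cross product → J_v[:, 3] = (1.4860,-3.0796,-1.8862)
J_ω[:, 3] = z_3
entry J[2][3] = -1.8862

-1.886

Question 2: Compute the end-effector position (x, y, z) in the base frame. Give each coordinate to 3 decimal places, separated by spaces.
2.803 5.096 0.148

after link 1: o_1 = (-4.3301, 2.5000, 1.0000)
after link 2: o_2 = (-4.5549, 4.9392, 2.4142)
after link 3: o_3 = (-4.0459, 2.3359, -0.7424)
after link 4: o_4 = (-2.2505, 5.7993, 2.9699)
after link 5: o_5 = (2.8033, 5.0956, 0.1478)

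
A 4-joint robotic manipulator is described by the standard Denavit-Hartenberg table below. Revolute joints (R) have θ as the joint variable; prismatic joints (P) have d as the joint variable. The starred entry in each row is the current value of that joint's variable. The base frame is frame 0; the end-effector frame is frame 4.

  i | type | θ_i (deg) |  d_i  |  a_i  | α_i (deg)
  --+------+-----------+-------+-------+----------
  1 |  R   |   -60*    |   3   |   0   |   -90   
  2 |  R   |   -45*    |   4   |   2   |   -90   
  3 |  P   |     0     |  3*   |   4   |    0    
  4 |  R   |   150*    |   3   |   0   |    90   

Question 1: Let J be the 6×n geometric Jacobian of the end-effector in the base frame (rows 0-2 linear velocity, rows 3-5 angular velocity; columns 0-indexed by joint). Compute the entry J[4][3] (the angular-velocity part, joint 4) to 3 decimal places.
-0.612

axis z_3 = (0.3536,-0.6124,-0.7071); lever o_n−o_3 = (1.0607,-1.8371,-2.1213)
cross product → J_v[:, 3] = (0.0000,-0.0000,0.0000)
J_ω[:, 3] = z_3
entry J[4][3] = -0.6124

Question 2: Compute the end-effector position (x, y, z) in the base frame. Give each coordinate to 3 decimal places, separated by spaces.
7.707 -5.348 3.000

after link 1: o_1 = (0.0000, 0.0000, 3.0000)
after link 2: o_2 = (4.1712, 0.7753, 4.4142)
after link 3: o_3 = (6.6461, -3.5114, 5.1213)
after link 4: o_4 = (7.7067, -5.3485, 3.0000)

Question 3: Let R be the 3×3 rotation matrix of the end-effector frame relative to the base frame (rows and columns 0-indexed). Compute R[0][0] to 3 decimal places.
-0.739

End-effector x-axis (col 0 of R) = (-0.7392,0.2803,-0.6124)
R[0][0] = -0.7392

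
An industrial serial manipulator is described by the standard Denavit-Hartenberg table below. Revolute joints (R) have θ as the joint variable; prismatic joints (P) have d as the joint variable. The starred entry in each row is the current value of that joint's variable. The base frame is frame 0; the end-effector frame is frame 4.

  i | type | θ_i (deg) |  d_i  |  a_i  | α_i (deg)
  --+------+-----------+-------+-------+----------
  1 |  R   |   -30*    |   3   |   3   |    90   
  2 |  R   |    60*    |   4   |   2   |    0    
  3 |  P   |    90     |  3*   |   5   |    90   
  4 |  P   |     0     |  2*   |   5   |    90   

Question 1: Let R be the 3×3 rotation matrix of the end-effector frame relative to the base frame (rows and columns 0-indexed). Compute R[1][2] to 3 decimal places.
0.866

End-effector z-axis (col 2 of R) = (0.5000,0.8660,0.0000)
R[1][2] = 0.8660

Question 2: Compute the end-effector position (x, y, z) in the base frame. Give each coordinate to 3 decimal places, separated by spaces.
-6.670 -4.232 11.464

after link 1: o_1 = (2.5981, -1.5000, 3.0000)
after link 2: o_2 = (1.4641, -5.4641, 4.7321)
after link 3: o_3 = (-3.7859, -5.8971, 7.2321)
after link 4: o_4 = (-6.6699, -4.2321, 11.4641)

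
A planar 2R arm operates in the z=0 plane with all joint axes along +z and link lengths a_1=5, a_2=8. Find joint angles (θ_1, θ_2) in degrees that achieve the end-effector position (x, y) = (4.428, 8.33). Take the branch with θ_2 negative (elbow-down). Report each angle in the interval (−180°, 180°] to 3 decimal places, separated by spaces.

cos θ_2 = (88.9961−5²−8²)/(2·5·8) = -0.0000; θ_2 = -90.0028° (elbow-down)
β = atan2(8.3300,4.4280) = 62.0061°; ψ = atan2(-8.0000,4.9996) = -57.9966°
θ_1 = β − ψ = 120.0027°

120.003 -90.003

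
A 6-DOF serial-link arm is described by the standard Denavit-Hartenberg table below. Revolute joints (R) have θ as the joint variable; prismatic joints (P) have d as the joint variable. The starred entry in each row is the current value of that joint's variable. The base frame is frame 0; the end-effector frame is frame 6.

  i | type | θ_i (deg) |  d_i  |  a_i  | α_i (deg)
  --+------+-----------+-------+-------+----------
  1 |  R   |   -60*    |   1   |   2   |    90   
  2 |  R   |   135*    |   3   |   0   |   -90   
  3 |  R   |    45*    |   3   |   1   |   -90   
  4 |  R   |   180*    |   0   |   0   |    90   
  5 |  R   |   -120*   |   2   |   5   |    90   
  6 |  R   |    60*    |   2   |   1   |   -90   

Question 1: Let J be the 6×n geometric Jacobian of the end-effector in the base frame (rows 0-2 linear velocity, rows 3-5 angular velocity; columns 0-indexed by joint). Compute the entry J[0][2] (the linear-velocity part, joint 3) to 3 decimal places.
axis z_2 = (-0.3536,0.6124,-0.7071); lever o_n−o_2 = (-1.3061,4.6931,4.5279)
cross product → J_v[:, 2] = (6.0912,2.5244,-0.8595)
J_ω[:, 2] = z_2
entry J[0][2] = 6.0912

6.091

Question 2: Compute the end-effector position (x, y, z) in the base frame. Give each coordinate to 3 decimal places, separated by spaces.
after link 1: o_1 = (1.0000, -1.7321, 1.0000)
after link 2: o_2 = (-1.5981, -3.2321, 1.0000)
after link 3: o_3 = (-2.2964, -0.6084, -0.6213)
after link 4: o_4 = (-2.2964, -0.6084, -0.6213)
after link 5: o_5 = (-4.4175, 0.4774, 4.2080)
after link 6: o_6 = (-2.9041, 1.4610, 5.5279)

-2.904 1.461 5.528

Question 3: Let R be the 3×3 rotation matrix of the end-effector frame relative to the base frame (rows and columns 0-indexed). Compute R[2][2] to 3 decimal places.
-0.238

End-effector z-axis (col 2 of R) = (0.6666,-0.7064,-0.2380)
R[2][2] = -0.2380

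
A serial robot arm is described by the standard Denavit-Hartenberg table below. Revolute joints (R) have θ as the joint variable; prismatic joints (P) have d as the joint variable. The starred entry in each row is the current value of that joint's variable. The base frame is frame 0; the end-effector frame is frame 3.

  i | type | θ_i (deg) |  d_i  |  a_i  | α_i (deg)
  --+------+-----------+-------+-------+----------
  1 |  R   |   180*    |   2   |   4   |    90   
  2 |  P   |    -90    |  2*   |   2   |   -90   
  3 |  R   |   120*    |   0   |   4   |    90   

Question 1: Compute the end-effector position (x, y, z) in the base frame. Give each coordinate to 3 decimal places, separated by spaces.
-4.000 -1.464 2.000

after link 1: o_1 = (-4.0000, 0.0000, 2.0000)
after link 2: o_2 = (-4.0000, 2.0000, 0.0000)
after link 3: o_3 = (-4.0000, -1.4641, 2.0000)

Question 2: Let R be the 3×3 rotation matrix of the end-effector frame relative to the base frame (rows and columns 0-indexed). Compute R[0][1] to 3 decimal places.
-1.000

End-effector y-axis (col 1 of R) = (-1.0000,0.0000,0.0000)
R[0][1] = -1.0000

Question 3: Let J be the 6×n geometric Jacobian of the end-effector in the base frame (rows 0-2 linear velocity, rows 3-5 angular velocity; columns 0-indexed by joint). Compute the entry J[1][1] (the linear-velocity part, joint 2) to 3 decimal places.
prismatic axis z_1 = (0.0000,1.0000,0.0000)
J_v[:, 1] = z_1; J_ω[:, 1] = (0,0,0)
entry J[1][1] = 1.0000

1.000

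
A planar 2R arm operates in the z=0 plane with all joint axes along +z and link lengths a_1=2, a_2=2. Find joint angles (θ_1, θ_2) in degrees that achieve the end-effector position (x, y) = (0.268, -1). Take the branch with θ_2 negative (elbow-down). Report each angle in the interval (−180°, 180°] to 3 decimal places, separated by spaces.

cos θ_2 = (1.0718−2²−2²)/(2·2·2) = -0.8660; θ_2 = -149.9996° (elbow-down)
β = atan2(-1.0000,0.2680) = -74.9973°; ψ = atan2(-1.0000,0.2680) = -74.9998°
θ_1 = β − ψ = 0.0025°

0.003 -150.000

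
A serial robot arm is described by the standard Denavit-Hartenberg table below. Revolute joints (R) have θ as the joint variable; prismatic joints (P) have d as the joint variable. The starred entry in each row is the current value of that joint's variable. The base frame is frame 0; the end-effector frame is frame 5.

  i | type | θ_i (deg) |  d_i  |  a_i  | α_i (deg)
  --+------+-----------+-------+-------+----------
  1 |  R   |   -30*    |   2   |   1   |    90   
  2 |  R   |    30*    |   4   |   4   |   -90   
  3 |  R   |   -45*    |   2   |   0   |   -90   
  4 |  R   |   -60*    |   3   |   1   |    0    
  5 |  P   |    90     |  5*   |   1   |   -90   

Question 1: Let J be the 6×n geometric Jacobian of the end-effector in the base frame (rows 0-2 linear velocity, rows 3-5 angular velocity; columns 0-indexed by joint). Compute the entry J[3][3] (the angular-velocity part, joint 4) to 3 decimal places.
axis z_3 = (0.8839,0.3062,0.3536); lever o_n−o_3 = (7.1541,1.2862,3.6284)
cross product → J_v[:, 3] = (0.6562,-0.6777,-1.0536)
J_ω[:, 3] = z_3
entry J[3][3] = 0.8839

0.884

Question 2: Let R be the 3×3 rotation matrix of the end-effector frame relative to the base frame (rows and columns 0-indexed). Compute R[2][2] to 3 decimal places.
End-effector z-axis (col 2 of R) = (0.2866,0.2428,-0.9268)
R[2][2] = -0.9268

-0.927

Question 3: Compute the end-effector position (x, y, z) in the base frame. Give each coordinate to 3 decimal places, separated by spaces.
8.154 -3.910 9.360

after link 1: o_1 = (0.8660, -0.5000, 2.0000)
after link 2: o_2 = (1.8660, -5.6962, 4.0000)
after link 3: o_3 = (1.0000, -5.1962, 5.7321)
after link 4: o_4 = (3.3650, -4.5204, 7.7195)
after link 5: o_5 = (8.1541, -3.9099, 9.3604)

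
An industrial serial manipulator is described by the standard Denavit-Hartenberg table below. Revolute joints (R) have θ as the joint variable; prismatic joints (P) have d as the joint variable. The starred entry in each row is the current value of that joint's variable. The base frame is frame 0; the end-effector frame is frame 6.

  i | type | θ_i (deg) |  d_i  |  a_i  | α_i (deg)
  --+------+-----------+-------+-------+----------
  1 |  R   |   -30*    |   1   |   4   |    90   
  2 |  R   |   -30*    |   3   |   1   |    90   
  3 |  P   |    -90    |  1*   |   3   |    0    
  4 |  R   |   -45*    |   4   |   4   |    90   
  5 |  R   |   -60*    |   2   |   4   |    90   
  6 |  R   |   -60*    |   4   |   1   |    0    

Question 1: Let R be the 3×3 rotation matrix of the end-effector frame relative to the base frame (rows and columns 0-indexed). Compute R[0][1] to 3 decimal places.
End-effector y-axis (col 1 of R) = (-0.1937,0.0572,0.9794)
R[0][1] = -0.1937

-0.194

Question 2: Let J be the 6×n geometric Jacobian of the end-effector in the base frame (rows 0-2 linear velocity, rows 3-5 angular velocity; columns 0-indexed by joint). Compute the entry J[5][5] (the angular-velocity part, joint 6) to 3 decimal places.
axis z_5 = (0.3696,-0.9205,0.1268); lever o_n−o_5 = (2.3872,-3.2954,0.6645)
cross product → J_v[:, 5] = (-0.1937,0.0572,0.9794)
J_ω[:, 5] = z_5
entry J[5][5] = 0.1268

0.127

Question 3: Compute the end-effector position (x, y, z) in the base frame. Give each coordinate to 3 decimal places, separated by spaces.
after link 1: o_1 = (3.4641, -2.0000, 1.0000)
after link 2: o_2 = (2.7141, -5.0311, 0.5000)
after link 3: o_3 = (3.7811, -2.1830, -0.3660)
after link 4: o_4 = (1.3419, 2.4912, -2.4159)
after link 5: o_5 = (0.7206, 2.8499, 1.9983)
after link 6: o_6 = (3.1078, -0.4455, 2.6628)

3.108 -0.445 2.663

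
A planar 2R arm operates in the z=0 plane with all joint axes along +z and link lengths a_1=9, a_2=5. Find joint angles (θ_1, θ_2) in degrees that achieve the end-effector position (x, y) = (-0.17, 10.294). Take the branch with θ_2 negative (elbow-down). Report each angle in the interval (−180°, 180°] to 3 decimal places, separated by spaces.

cos θ_2 = (105.9953−9²−5²)/(2·9·5) = -0.0001; θ_2 = -90.0030° (elbow-down)
β = atan2(10.2940,-0.1700) = 90.9461°; ψ = atan2(-5.0000,8.9997) = -29.0553°
θ_1 = β − ψ = 120.0014°

120.001 -90.003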